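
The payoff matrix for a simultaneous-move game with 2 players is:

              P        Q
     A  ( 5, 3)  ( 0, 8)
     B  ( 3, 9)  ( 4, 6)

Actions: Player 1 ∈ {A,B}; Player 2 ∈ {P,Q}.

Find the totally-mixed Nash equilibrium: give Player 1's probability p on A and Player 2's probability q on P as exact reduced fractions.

P1 mixes 3/8 on A; P2 mixes 2/3 on P

P1 indiff ⇒ q·5+(1-q)·0 = q·3+(1-q)·4 ⇒ q(2) = (1-q)(4) ⇒ q = 2/3
P2 indiff ⇒ p·3+(1-p)·9 = p·8+(1-p)·6 ⇒ p(-5) = (1-p)(-3) ⇒ p = 3/8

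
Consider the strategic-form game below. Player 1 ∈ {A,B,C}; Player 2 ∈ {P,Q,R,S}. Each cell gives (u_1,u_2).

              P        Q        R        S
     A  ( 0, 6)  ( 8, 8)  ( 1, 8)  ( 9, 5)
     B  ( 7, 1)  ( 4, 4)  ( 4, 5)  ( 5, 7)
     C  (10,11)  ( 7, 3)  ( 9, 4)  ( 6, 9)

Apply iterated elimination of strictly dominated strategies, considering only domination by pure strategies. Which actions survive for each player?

IESDS → P1:{A,C} P2:{P,Q,R}

P1 drop B (C beats it: P:10>7 Q:7>4 R:9>4 S:6>5)
P2 drop S (P beats it: A:6>5 C:11>9)
P1→{A,C} P2→{P,Q,R}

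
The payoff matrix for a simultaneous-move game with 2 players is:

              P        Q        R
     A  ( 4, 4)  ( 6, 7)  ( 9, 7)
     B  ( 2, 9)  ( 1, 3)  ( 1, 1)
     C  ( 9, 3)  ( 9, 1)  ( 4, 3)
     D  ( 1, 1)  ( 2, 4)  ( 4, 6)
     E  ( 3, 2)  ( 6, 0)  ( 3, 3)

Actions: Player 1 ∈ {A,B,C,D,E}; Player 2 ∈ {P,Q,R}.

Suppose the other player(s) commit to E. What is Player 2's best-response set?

BR_2 = {R}

u_2(P vs E) = 2
u_2(Q vs E) = 0
u_2(R vs E) = 3
max payoff 3 at {R}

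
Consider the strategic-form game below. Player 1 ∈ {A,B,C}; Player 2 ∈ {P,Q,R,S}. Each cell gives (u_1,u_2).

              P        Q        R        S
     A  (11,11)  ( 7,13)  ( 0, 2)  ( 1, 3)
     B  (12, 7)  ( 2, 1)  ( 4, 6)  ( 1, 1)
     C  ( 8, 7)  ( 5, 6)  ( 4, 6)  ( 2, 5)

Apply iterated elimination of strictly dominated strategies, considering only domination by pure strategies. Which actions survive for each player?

P2 drop R (P beats it: A:11>2 B:7>6 C:7>6)
P2 drop S (P beats it: A:11>3 B:7>1 C:7>5)
P1 drop C (A beats it: P:11>8 Q:7>5)
P1→{A,B} P2→{P,Q}

Remaining: P1:{A,B} P2:{P,Q}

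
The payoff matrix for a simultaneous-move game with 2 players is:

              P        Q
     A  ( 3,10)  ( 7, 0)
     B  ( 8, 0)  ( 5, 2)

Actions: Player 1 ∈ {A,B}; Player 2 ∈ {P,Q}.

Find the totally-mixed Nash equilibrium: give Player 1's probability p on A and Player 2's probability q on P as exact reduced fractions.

p=1/6, q=2/7

P1 indiff ⇒ q·3+(1-q)·7 = q·8+(1-q)·5 ⇒ q(-5) = (1-q)(-2) ⇒ q = 2/7
P2 indiff ⇒ p·10+(1-p)·0 = p·0+(1-p)·2 ⇒ p(10) = (1-p)(2) ⇒ p = 1/6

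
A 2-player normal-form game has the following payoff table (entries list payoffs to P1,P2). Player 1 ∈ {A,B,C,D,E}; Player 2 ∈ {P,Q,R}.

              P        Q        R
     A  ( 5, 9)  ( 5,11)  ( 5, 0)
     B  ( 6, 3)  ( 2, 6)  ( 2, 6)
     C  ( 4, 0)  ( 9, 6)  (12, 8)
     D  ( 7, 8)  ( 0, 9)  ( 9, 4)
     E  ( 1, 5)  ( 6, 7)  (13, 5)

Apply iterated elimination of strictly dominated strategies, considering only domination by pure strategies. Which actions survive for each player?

P2 drop P (Q beats it: A:11>9 B:6>3 C:6>0 D:9>8 E:7>5)
P1 drop A (C beats it: Q:9>5 R:12>5)
P1 drop B (C beats it: Q:9>2 R:12>2)
P1 drop D (C beats it: Q:9>0 R:12>9)
P1→{C,E} P2→{Q,R}

Remaining: P1:{C,E} P2:{Q,R}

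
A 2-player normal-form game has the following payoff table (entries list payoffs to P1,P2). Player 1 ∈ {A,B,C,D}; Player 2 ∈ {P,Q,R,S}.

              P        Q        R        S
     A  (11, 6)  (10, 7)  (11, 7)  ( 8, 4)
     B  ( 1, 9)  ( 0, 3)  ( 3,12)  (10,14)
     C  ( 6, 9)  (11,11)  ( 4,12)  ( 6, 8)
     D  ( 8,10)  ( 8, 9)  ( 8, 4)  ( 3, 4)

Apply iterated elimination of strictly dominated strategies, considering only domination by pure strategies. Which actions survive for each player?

P1 drop D (A beats it: P:11>8 Q:10>8 R:11>8 S:8>3)
P2 drop P (R beats it: A:7>6 B:12>9 C:12>9)
P1→{A,B,C} P2→{Q,R,S}

Remaining: P1:{A,B,C} P2:{Q,R,S}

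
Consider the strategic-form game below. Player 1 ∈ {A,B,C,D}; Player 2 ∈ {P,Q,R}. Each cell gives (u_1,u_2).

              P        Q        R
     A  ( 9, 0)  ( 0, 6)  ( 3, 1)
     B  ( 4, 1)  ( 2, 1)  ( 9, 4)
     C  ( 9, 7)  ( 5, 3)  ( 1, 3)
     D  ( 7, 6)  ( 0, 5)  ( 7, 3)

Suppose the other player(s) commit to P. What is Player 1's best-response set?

argmax u_1 = {A,C}

u_1(A vs P) = 9
u_1(B vs P) = 4
u_1(C vs P) = 9
u_1(D vs P) = 7
max payoff 9 at {A,C}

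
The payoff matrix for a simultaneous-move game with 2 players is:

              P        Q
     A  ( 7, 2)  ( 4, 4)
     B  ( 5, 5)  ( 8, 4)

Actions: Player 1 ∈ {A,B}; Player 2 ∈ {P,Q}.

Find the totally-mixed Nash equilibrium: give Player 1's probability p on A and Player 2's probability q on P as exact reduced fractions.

P1 indiff ⇒ q·7+(1-q)·4 = q·5+(1-q)·8 ⇒ q(2) = (1-q)(4) ⇒ q = 2/3
P2 indiff ⇒ p·2+(1-p)·5 = p·4+(1-p)·4 ⇒ p(-2) = (1-p)(-1) ⇒ p = 1/3

p=1/3, q=2/3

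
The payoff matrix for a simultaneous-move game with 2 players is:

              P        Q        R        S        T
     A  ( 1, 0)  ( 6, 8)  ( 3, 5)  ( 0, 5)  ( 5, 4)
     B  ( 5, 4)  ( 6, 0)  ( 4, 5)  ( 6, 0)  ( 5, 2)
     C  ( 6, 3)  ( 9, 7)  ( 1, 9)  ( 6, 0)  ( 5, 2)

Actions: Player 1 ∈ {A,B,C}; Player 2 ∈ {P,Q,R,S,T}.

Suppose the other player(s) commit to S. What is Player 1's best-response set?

P1 best: {B,C}

u_1(A vs S) = 0
u_1(B vs S) = 6
u_1(C vs S) = 6
max payoff 6 at {B,C}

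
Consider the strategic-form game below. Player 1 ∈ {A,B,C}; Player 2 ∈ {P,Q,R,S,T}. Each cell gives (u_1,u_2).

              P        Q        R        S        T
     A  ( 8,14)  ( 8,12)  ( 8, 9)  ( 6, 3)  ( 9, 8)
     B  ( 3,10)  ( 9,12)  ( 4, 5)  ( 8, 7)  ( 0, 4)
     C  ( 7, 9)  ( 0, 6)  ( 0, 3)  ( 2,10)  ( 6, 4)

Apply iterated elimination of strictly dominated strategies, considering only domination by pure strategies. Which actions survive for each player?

P1 drop C (A beats it: P:8>7 Q:8>0 R:8>0 S:6>2 T:9>6)
P2 drop R (P beats it: A:14>9 B:10>5)
P2 drop S (P beats it: A:14>3 B:10>7)
P2 drop T (P beats it: A:14>8 B:10>4)
P1→{A,B} P2→{P,Q}

Remaining: P1:{A,B} P2:{P,Q}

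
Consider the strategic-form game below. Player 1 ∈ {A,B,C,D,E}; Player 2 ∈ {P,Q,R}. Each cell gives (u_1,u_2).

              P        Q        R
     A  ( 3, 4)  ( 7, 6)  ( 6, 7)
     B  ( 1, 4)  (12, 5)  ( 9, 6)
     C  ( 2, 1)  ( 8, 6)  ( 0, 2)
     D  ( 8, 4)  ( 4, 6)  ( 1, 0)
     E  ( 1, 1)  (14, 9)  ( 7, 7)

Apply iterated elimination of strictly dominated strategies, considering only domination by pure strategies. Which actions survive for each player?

P2 drop P (Q beats it: A:6>4 B:5>4 C:6>1 D:6>4 E:9>1)
P1 drop A (B beats it: Q:12>7 R:9>6)
P1 drop C (B beats it: Q:12>8 R:9>0)
P1 drop D (B beats it: Q:12>4 R:9>1)
P1→{B,E} P2→{Q,R}

Remaining: P1:{B,E} P2:{Q,R}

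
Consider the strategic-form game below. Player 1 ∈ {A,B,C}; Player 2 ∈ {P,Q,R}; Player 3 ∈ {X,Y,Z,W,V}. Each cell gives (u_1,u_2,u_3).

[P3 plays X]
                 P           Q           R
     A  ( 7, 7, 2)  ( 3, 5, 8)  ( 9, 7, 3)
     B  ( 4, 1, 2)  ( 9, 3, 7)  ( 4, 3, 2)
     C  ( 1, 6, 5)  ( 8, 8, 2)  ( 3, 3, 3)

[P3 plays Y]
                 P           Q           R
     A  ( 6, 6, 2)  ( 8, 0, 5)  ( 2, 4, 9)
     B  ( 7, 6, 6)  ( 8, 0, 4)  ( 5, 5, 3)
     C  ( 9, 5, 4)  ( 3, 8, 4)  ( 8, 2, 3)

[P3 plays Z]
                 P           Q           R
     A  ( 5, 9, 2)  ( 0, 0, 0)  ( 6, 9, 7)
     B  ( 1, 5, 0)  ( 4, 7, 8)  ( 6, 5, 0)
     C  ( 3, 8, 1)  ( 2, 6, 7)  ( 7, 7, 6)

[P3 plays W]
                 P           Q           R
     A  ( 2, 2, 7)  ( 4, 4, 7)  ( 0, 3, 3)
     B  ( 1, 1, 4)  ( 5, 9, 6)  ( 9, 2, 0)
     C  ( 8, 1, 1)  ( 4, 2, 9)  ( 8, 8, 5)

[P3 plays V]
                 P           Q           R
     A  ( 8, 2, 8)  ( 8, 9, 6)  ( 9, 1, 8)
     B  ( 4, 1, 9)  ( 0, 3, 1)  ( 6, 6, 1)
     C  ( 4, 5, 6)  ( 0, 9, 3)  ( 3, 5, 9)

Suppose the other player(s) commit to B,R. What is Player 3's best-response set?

P3 best: {Y}

u_3(X vs B,R) = 2
u_3(Y vs B,R) = 3
u_3(Z vs B,R) = 0
u_3(W vs B,R) = 0
u_3(V vs B,R) = 1
max payoff 3 at {Y}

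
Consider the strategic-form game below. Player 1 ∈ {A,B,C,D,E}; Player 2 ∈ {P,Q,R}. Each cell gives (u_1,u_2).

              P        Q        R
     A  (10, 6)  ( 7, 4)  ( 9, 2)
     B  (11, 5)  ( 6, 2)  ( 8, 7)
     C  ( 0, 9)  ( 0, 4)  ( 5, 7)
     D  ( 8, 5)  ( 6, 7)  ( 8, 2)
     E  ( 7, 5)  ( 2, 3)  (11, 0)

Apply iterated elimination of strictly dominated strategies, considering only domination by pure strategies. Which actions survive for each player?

IESDS → P1:{A,B,E} P2:{P,R}

P1 drop C (A beats it: P:10>0 Q:7>0 R:9>5)
P1 drop D (A beats it: P:10>8 Q:7>6 R:9>8)
P2 drop Q (P beats it: A:6>4 B:5>2 E:5>3)
P1→{A,B,E} P2→{P,R}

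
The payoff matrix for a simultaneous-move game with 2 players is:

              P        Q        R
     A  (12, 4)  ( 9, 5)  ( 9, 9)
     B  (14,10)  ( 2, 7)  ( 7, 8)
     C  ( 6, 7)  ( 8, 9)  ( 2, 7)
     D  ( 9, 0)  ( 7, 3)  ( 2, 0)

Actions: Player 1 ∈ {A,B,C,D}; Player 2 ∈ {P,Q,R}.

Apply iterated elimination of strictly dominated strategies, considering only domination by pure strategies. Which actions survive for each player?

Survivors P1:{A,B} P2:{P,R}

P1 drop C (A beats it: P:12>6 Q:9>8 R:9>2)
P1 drop D (A beats it: P:12>9 Q:9>7 R:9>2)
P2 drop Q (R beats it: A:9>5 B:8>7)
P1→{A,B} P2→{P,R}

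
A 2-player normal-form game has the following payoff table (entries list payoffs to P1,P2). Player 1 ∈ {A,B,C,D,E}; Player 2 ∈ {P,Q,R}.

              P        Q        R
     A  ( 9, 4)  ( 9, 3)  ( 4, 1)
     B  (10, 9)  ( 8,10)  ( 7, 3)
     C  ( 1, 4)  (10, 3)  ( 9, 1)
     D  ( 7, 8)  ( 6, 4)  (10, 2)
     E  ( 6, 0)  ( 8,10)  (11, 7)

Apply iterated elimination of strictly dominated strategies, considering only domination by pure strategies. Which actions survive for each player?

Remaining: P1:{A,B,C} P2:{P,Q}

P2 drop R (Q beats it: A:3>1 B:10>3 C:3>1 D:4>2 E:10>7)
P1 drop D (A beats it: P:9>7 Q:9>6)
P1 drop E (A beats it: P:9>6 Q:9>8)
P1→{A,B,C} P2→{P,Q}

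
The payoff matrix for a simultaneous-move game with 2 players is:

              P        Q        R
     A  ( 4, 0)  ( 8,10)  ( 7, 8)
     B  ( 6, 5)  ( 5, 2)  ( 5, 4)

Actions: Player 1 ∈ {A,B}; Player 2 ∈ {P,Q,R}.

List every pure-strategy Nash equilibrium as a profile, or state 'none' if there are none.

Nash profiles: (A,Q), (B,P)

(A,P): not NE [P1→B gives 6>4; P2→Q gives 10>0]
(A,Q): NE
(A,R): not NE [P2→Q gives 10>8]
(B,P): NE
(B,Q): not NE [P1→A gives 8>5; P2→P gives 5>2]
(B,R): not NE [P1→A gives 7>5; P2→P gives 5>4]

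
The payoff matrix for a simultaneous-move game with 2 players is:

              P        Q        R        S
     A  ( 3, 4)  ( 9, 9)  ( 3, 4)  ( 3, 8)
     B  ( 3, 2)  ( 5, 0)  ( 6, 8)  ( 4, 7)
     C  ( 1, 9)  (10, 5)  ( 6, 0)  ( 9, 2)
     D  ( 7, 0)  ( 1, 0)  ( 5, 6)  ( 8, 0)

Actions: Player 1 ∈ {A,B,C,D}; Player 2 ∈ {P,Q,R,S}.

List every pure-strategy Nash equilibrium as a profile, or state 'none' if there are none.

(A,P): not NE [P1→D gives 7>3; P2→Q gives 9>4]
(A,Q): not NE [P1→C gives 10>9]
(A,R): not NE [P1→C gives 6>3; P2→Q gives 9>4]
(A,S): not NE [P1→C gives 9>3; P2→Q gives 9>8]
(B,P): not NE [P1→D gives 7>3; P2→R gives 8>2]
(B,Q): not NE [P1→C gives 10>5; P2→R gives 8>0]
(B,R): NE
(B,S): not NE [P1→C gives 9>4; P2→R gives 8>7]
(C,P): not NE [P1→D gives 7>1]
(C,Q): not NE [P2→P gives 9>5]
(C,R): not NE [P2→P gives 9>0]
(C,S): not NE [P2→P gives 9>2]
(D,P): not NE [P2→R gives 6>0]
(D,Q): not NE [P1→C gives 10>1; P2→R gives 6>0]
(D,R): not NE [P1→C gives 6>5]
(D,S): not NE [P1→C gives 9>8; P2→R gives 6>0]

NE set: (B,R)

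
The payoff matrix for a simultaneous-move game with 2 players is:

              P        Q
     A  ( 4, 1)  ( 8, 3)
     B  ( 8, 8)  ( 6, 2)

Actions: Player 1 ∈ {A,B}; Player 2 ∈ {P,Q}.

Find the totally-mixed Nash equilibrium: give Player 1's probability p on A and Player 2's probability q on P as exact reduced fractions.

P1 indiff ⇒ q·4+(1-q)·8 = q·8+(1-q)·6 ⇒ q(-4) = (1-q)(-2) ⇒ q = 1/3
P2 indiff ⇒ p·1+(1-p)·8 = p·3+(1-p)·2 ⇒ p(-2) = (1-p)(-6) ⇒ p = 3/4

p=3/4, q=1/3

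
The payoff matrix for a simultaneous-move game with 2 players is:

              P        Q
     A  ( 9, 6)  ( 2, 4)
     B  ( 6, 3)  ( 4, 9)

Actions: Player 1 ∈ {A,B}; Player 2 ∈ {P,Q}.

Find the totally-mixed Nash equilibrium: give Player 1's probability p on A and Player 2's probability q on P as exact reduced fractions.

P1 indiff ⇒ q·9+(1-q)·2 = q·6+(1-q)·4 ⇒ q(3) = (1-q)(2) ⇒ q = 2/5
P2 indiff ⇒ p·6+(1-p)·3 = p·4+(1-p)·9 ⇒ p(2) = (1-p)(6) ⇒ p = 3/4

(p,q) = (3/4, 2/5)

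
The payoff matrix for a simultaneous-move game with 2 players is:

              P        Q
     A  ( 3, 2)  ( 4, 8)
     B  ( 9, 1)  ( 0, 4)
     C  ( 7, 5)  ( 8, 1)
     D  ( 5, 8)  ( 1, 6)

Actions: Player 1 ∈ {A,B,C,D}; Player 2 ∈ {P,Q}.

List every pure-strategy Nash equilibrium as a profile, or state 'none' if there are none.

PSNE: ∅

(A,P): not NE [P1→B gives 9>3; P2→Q gives 8>2]
(A,Q): not NE [P1→C gives 8>4]
(B,P): not NE [P2→Q gives 4>1]
(B,Q): not NE [P1→C gives 8>0]
(C,P): not NE [P1→B gives 9>7]
(C,Q): not NE [P2→P gives 5>1]
(D,P): not NE [P1→B gives 9>5]
(D,Q): not NE [P1→C gives 8>1; P2→P gives 8>6]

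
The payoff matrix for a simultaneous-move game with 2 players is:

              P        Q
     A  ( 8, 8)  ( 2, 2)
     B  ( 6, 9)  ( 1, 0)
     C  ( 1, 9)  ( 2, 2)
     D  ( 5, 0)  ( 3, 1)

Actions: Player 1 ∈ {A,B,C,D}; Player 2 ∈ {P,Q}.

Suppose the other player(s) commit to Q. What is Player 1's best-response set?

P1 best: {D}

u_1(A vs Q) = 2
u_1(B vs Q) = 1
u_1(C vs Q) = 2
u_1(D vs Q) = 3
max payoff 3 at {D}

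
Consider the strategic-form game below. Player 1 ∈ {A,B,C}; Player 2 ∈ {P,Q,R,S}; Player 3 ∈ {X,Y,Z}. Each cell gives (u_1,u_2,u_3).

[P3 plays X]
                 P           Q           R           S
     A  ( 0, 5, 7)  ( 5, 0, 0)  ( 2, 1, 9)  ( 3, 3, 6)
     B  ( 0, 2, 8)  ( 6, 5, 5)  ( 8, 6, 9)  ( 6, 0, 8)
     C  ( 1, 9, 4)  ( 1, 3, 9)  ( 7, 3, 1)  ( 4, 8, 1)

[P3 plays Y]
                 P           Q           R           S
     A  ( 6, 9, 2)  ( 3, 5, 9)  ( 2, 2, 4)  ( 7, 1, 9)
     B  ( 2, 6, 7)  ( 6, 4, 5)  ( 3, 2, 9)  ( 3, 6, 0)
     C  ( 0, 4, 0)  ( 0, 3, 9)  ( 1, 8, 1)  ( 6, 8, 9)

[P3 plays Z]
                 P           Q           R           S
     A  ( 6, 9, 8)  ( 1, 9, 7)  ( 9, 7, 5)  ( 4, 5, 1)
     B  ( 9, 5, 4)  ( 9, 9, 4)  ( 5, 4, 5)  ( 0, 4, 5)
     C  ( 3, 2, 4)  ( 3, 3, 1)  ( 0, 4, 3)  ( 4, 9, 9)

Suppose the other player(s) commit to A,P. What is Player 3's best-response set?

u_3(X vs A,P) = 7
u_3(Y vs A,P) = 2
u_3(Z vs A,P) = 8
max payoff 8 at {Z}

BR_3 = {Z}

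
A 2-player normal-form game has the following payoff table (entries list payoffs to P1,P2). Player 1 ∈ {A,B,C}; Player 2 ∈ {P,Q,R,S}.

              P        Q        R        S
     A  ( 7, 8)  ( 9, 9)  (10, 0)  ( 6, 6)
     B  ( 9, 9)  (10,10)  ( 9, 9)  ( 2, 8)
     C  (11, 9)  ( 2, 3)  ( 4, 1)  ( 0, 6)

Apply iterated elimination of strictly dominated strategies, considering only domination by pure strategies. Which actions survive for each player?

P2 drop R (Q beats it: A:9>0 B:10>9 C:3>1)
P2 drop S (P beats it: A:8>6 B:9>8 C:9>6)
P1 drop A (B beats it: P:9>7 Q:10>9)
P1→{B,C} P2→{P,Q}

Remaining: P1:{B,C} P2:{P,Q}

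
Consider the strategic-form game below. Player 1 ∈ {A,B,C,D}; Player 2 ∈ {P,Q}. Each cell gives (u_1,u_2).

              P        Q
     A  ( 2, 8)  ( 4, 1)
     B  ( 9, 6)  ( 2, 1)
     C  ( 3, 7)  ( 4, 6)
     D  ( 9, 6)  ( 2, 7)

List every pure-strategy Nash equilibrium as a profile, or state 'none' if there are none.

(A,P): not NE [P1→D gives 9>2]
(A,Q): not NE [P2→P gives 8>1]
(B,P): NE
(B,Q): not NE [P1→C gives 4>2; P2→P gives 6>1]
(C,P): not NE [P1→D gives 9>3]
(C,Q): not NE [P2→P gives 7>6]
(D,P): not NE [P2→Q gives 7>6]
(D,Q): not NE [P1→C gives 4>2]

NE set: (B,P)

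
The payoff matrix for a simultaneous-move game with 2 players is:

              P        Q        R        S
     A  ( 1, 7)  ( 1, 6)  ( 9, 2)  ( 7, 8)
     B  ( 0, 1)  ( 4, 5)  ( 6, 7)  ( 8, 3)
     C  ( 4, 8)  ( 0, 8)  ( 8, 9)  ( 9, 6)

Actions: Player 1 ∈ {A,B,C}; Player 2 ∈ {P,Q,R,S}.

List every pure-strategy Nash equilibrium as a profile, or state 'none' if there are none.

No pure NE.

(A,P): not NE [P1→C gives 4>1; P2→S gives 8>7]
(A,Q): not NE [P1→B gives 4>1; P2→S gives 8>6]
(A,R): not NE [P2→S gives 8>2]
(A,S): not NE [P1→C gives 9>7]
(B,P): not NE [P1→C gives 4>0; P2→R gives 7>1]
(B,Q): not NE [P2→R gives 7>5]
(B,R): not NE [P1→A gives 9>6]
(B,S): not NE [P1→C gives 9>8; P2→R gives 7>3]
(C,P): not NE [P2→R gives 9>8]
(C,Q): not NE [P1→B gives 4>0; P2→R gives 9>8]
(C,R): not NE [P1→A gives 9>8]
(C,S): not NE [P2→R gives 9>6]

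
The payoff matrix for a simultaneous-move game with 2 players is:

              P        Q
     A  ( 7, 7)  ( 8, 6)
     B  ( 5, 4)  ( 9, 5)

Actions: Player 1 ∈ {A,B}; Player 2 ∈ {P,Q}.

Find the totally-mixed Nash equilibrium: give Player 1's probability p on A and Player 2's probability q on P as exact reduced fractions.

P1 indiff ⇒ q·7+(1-q)·8 = q·5+(1-q)·9 ⇒ q(2) = (1-q)(1) ⇒ q = 1/3
P2 indiff ⇒ p·7+(1-p)·4 = p·6+(1-p)·5 ⇒ p(1) = (1-p)(1) ⇒ p = 1/2

(p,q) = (1/2, 1/3)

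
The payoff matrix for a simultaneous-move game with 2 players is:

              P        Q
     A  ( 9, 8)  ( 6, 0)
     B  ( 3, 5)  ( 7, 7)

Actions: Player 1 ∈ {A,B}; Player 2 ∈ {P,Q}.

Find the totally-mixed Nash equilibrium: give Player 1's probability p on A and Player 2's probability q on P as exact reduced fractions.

P1 indiff ⇒ q·9+(1-q)·6 = q·3+(1-q)·7 ⇒ q(6) = (1-q)(1) ⇒ q = 1/7
P2 indiff ⇒ p·8+(1-p)·5 = p·0+(1-p)·7 ⇒ p(8) = (1-p)(2) ⇒ p = 1/5

P1 mixes 1/5 on A; P2 mixes 1/7 on P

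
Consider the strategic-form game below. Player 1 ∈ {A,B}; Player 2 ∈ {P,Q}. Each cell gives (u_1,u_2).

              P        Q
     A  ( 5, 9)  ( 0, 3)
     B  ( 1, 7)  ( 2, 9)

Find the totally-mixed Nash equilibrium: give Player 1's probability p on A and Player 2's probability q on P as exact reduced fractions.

P1 mixes 1/4 on A; P2 mixes 1/3 on P

P1 indiff ⇒ q·5+(1-q)·0 = q·1+(1-q)·2 ⇒ q(4) = (1-q)(2) ⇒ q = 1/3
P2 indiff ⇒ p·9+(1-p)·7 = p·3+(1-p)·9 ⇒ p(6) = (1-p)(2) ⇒ p = 1/4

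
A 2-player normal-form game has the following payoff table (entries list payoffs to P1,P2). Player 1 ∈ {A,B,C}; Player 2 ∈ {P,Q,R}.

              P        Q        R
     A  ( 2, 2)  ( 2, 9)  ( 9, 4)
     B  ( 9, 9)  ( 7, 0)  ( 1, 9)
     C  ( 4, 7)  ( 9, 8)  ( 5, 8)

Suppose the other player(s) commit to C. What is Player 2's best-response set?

P2 best: {Q,R}

u_2(P vs C) = 7
u_2(Q vs C) = 8
u_2(R vs C) = 8
max payoff 8 at {Q,R}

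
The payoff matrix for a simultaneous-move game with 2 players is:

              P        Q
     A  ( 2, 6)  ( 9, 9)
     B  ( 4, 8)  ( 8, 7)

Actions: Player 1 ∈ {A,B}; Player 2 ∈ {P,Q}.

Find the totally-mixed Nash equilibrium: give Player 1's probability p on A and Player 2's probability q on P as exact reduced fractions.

P1 indiff ⇒ q·2+(1-q)·9 = q·4+(1-q)·8 ⇒ q(-2) = (1-q)(-1) ⇒ q = 1/3
P2 indiff ⇒ p·6+(1-p)·8 = p·9+(1-p)·7 ⇒ p(-3) = (1-p)(-1) ⇒ p = 1/4

(p,q) = (1/4, 1/3)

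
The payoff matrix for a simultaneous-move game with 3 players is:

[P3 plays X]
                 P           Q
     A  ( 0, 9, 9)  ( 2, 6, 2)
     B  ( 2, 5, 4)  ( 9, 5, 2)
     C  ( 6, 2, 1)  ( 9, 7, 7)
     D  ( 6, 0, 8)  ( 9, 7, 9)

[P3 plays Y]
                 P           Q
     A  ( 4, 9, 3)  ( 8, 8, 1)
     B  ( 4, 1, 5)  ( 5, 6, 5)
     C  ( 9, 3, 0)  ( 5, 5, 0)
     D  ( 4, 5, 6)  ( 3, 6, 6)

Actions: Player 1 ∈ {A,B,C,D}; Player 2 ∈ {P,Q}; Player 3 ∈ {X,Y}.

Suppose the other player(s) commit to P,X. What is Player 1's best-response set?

argmax u_1 = {C,D}

u_1(A vs P,X) = 0
u_1(B vs P,X) = 2
u_1(C vs P,X) = 6
u_1(D vs P,X) = 6
max payoff 6 at {C,D}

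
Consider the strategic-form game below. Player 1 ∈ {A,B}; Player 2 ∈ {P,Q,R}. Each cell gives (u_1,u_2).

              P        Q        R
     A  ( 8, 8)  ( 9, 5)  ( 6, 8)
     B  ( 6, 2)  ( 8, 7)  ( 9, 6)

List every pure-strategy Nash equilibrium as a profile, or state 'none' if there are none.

NE set: (A,P)

(A,P): NE
(A,Q): not NE [P2→R gives 8>5]
(A,R): not NE [P1→B gives 9>6]
(B,P): not NE [P1→A gives 8>6; P2→Q gives 7>2]
(B,Q): not NE [P1→A gives 9>8]
(B,R): not NE [P2→Q gives 7>6]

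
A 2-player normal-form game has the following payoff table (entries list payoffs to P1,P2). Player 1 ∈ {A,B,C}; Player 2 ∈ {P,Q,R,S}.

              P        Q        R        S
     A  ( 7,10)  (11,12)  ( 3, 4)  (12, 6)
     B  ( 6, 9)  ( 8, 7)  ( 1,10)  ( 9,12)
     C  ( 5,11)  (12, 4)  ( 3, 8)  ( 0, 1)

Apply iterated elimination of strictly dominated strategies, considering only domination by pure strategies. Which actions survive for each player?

IESDS → P1:{A,C} P2:{P,Q}

P1 drop B (A beats it: P:7>6 Q:11>8 R:3>1 S:12>9)
P2 drop R (P beats it: A:10>4 C:11>8)
P2 drop S (P beats it: A:10>6 C:11>1)
P1→{A,C} P2→{P,Q}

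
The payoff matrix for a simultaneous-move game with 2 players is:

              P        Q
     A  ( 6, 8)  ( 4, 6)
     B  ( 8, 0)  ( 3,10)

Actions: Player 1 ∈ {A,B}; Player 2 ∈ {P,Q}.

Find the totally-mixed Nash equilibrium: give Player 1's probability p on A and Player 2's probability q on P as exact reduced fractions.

P1 indiff ⇒ q·6+(1-q)·4 = q·8+(1-q)·3 ⇒ q(-2) = (1-q)(-1) ⇒ q = 1/3
P2 indiff ⇒ p·8+(1-p)·0 = p·6+(1-p)·10 ⇒ p(2) = (1-p)(10) ⇒ p = 5/6

p=5/6, q=1/3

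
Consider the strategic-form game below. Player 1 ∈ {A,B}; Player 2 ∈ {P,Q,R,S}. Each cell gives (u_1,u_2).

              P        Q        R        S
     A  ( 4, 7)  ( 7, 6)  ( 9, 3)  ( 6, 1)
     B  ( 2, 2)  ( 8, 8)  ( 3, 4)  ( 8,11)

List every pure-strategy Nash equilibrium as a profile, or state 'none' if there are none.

(A,P): NE
(A,Q): not NE [P1→B gives 8>7; P2→P gives 7>6]
(A,R): not NE [P2→P gives 7>3]
(A,S): not NE [P1→B gives 8>6; P2→P gives 7>1]
(B,P): not NE [P1→A gives 4>2; P2→S gives 11>2]
(B,Q): not NE [P2→S gives 11>8]
(B,R): not NE [P1→A gives 9>3; P2→S gives 11>4]
(B,S): NE

NE set: (A,P), (B,S)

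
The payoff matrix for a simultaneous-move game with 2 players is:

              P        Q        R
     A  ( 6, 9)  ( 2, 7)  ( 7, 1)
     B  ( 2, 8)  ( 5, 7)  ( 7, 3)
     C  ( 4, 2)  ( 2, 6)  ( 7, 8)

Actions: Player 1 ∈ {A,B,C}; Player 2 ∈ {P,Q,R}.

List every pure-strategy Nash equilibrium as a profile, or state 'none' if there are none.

Nash profiles: (A,P), (C,R)

(A,P): NE
(A,Q): not NE [P1→B gives 5>2; P2→P gives 9>7]
(A,R): not NE [P2→P gives 9>1]
(B,P): not NE [P1→A gives 6>2]
(B,Q): not NE [P2→P gives 8>7]
(B,R): not NE [P2→P gives 8>3]
(C,P): not NE [P1→A gives 6>4; P2→R gives 8>2]
(C,Q): not NE [P1→B gives 5>2; P2→R gives 8>6]
(C,R): NE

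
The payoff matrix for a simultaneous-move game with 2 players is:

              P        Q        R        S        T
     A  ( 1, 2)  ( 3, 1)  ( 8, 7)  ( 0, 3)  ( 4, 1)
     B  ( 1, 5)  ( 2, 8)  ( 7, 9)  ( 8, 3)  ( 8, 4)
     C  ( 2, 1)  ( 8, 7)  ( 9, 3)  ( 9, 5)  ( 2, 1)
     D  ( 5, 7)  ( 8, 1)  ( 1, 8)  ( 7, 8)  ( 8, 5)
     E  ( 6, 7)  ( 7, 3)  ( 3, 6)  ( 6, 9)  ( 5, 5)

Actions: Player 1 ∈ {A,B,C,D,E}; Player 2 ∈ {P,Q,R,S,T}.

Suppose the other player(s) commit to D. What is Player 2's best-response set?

argmax u_2 = {R,S}

u_2(P vs D) = 7
u_2(Q vs D) = 1
u_2(R vs D) = 8
u_2(S vs D) = 8
u_2(T vs D) = 5
max payoff 8 at {R,S}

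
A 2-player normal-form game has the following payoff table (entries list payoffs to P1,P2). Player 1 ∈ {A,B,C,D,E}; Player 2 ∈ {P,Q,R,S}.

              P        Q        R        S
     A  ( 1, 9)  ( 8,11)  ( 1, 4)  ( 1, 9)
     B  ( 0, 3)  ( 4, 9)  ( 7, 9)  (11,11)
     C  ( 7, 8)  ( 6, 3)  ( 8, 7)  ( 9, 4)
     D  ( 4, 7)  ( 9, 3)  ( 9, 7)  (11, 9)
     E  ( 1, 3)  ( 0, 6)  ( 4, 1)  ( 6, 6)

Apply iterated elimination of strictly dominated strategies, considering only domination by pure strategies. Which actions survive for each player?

P1 drop A (D beats it: P:4>1 Q:9>8 R:9>1 S:11>1)
P1 drop E (C beats it: P:7>1 Q:6>0 R:8>4 S:9>6)
P2 drop Q (S beats it: B:11>9 C:4>3 D:9>3)
P1→{B,C,D} P2→{P,R,S}

IESDS → P1:{B,C,D} P2:{P,R,S}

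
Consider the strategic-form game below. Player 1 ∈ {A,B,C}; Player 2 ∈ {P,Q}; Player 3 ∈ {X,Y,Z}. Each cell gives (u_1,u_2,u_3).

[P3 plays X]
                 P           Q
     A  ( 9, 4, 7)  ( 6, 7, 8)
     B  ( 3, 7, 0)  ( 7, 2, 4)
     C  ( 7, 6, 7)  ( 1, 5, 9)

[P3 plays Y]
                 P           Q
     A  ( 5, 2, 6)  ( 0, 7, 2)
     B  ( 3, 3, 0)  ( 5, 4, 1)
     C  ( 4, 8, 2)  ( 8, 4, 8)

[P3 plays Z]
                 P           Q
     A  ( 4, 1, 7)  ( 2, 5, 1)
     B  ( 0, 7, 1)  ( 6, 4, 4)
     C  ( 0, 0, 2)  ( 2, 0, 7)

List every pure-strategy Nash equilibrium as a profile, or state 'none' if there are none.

Equilibria: none

(A,P,X): not NE [P2→Q gives 7>4]
(A,P,Y): not NE [P2→Q gives 7>2; P3→Z gives 7>6]
(A,P,Z): not NE [P2→Q gives 5>1]
(A,Q,X): not NE [P1→B gives 7>6]
(A,Q,Y): not NE [P1→C gives 8>0; P3→X gives 8>2]
(A,Q,Z): not NE [P1→B gives 6>2; P3→X gives 8>1]
(B,P,X): not NE [P1→A gives 9>3; P3→Z gives 1>0]
(B,P,Y): not NE [P1→A gives 5>3; P2→Q gives 4>3; P3→Z gives 1>0]
(B,P,Z): not NE [P1→A gives 4>0]
(B,Q,X): not NE [P2→P gives 7>2]
(B,Q,Y): not NE [P1→C gives 8>5; P3→Z gives 4>1]
(B,Q,Z): not NE [P2→P gives 7>4]
(C,P,X): not NE [P1→A gives 9>7]
(C,P,Y): not NE [P1→A gives 5>4; P3→X gives 7>2]
(C,P,Z): not NE [P1→A gives 4>0; P3→X gives 7>2]
(C,Q,X): not NE [P1→B gives 7>1; P2→P gives 6>5]
(C,Q,Y): not NE [P2→P gives 8>4; P3→X gives 9>8]
(C,Q,Z): not NE [P1→B gives 6>2; P3→X gives 9>7]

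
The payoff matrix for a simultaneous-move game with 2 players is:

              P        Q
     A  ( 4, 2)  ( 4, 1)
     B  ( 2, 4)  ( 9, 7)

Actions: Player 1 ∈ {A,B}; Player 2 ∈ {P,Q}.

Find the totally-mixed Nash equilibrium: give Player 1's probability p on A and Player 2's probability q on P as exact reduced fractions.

P1 mixes 3/4 on A; P2 mixes 5/7 on P

P1 indiff ⇒ q·4+(1-q)·4 = q·2+(1-q)·9 ⇒ q(2) = (1-q)(5) ⇒ q = 5/7
P2 indiff ⇒ p·2+(1-p)·4 = p·1+(1-p)·7 ⇒ p(1) = (1-p)(3) ⇒ p = 3/4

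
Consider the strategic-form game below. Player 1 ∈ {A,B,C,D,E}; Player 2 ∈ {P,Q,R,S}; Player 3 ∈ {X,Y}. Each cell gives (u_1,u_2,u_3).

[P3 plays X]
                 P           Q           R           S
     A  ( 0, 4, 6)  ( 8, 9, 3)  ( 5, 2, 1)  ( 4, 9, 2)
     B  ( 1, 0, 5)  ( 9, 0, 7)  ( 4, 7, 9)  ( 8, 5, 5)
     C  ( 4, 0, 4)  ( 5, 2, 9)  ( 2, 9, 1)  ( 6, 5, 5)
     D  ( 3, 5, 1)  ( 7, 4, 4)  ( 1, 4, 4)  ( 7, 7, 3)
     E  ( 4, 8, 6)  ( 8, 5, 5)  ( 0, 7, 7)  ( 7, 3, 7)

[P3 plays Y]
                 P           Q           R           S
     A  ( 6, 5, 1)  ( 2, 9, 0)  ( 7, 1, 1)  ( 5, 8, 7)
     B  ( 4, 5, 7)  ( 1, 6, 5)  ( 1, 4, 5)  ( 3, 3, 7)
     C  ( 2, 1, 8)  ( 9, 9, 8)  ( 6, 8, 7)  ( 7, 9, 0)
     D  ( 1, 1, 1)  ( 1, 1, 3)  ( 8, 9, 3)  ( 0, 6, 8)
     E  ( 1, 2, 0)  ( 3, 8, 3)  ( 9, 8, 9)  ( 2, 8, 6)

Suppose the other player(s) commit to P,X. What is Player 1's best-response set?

BR_1 = {C,E}

u_1(A vs P,X) = 0
u_1(B vs P,X) = 1
u_1(C vs P,X) = 4
u_1(D vs P,X) = 3
u_1(E vs P,X) = 4
max payoff 4 at {C,E}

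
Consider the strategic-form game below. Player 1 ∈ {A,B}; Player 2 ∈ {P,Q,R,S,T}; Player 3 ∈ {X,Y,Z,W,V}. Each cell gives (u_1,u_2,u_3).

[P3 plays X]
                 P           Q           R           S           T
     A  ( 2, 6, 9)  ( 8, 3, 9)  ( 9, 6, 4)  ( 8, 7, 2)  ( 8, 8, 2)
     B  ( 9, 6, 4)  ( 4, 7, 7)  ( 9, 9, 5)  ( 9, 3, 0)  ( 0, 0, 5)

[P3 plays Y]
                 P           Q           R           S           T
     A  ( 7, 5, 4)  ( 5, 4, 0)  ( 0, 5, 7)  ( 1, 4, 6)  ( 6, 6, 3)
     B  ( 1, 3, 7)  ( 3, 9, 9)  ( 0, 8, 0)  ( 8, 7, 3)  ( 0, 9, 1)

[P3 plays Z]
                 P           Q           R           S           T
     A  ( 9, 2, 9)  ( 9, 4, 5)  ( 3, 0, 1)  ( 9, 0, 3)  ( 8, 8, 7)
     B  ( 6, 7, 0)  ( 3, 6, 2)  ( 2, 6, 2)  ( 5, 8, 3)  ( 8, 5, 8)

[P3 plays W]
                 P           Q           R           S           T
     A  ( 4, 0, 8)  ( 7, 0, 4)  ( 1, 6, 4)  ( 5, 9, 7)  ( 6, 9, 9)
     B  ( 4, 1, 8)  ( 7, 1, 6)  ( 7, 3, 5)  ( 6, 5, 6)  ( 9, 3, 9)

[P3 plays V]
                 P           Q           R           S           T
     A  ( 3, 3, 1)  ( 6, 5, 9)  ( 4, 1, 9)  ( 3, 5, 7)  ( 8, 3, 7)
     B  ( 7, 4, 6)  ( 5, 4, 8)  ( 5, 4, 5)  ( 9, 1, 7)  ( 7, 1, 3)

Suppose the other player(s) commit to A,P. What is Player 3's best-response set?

argmax u_3 = {X,Z}

u_3(X vs A,P) = 9
u_3(Y vs A,P) = 4
u_3(Z vs A,P) = 9
u_3(W vs A,P) = 8
u_3(V vs A,P) = 1
max payoff 9 at {X,Z}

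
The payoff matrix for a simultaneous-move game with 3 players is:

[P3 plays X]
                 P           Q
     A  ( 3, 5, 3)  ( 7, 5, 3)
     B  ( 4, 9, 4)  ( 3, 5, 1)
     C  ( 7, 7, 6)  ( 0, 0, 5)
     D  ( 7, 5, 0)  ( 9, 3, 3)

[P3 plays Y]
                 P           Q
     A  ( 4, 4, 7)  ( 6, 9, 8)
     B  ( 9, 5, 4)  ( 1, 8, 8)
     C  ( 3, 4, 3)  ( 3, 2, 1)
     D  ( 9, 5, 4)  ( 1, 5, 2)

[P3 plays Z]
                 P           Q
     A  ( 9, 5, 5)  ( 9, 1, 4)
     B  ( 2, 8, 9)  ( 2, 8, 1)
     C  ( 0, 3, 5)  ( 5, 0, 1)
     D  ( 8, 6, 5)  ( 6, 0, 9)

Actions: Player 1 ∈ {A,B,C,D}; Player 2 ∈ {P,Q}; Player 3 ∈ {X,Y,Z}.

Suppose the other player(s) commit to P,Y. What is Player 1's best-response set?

BR_1 = {B,D}

u_1(A vs P,Y) = 4
u_1(B vs P,Y) = 9
u_1(C vs P,Y) = 3
u_1(D vs P,Y) = 9
max payoff 9 at {B,D}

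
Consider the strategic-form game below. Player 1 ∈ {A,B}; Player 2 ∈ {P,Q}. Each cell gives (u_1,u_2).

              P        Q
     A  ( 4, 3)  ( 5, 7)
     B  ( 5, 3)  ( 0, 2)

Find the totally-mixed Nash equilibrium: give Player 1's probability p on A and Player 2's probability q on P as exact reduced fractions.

P1 indiff ⇒ q·4+(1-q)·5 = q·5+(1-q)·0 ⇒ q(-1) = (1-q)(-5) ⇒ q = 5/6
P2 indiff ⇒ p·3+(1-p)·3 = p·7+(1-p)·2 ⇒ p(-4) = (1-p)(-1) ⇒ p = 1/5

P1 mixes 1/5 on A; P2 mixes 5/6 on P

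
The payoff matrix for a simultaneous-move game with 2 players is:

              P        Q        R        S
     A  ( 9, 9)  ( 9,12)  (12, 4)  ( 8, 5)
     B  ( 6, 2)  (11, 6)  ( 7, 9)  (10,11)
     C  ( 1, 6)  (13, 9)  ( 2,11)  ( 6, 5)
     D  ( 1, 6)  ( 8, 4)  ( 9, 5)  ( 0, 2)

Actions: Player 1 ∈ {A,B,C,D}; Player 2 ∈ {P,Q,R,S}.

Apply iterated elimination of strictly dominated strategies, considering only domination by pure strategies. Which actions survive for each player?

Survivors P1:{A,B,C} P2:{Q,R,S}

P1 drop D (A beats it: P:9>1 Q:9>8 R:12>9 S:8>0)
P2 drop P (Q beats it: A:12>9 B:6>2 C:9>6)
P1→{A,B,C} P2→{Q,R,S}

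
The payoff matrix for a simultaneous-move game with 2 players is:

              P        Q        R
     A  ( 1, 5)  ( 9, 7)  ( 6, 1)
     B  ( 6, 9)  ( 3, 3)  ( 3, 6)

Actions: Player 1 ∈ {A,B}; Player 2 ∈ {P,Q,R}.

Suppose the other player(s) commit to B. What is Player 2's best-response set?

u_2(P vs B) = 9
u_2(Q vs B) = 3
u_2(R vs B) = 6
max payoff 9 at {P}

argmax u_2 = {P}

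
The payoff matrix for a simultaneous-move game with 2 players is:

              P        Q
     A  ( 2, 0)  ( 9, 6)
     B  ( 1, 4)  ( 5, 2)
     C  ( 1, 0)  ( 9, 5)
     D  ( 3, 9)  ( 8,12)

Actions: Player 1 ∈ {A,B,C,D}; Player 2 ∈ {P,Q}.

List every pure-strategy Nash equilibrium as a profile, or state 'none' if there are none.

(A,P): not NE [P1→D gives 3>2; P2→Q gives 6>0]
(A,Q): NE
(B,P): not NE [P1→D gives 3>1]
(B,Q): not NE [P1→C gives 9>5; P2→P gives 4>2]
(C,P): not NE [P1→D gives 3>1; P2→Q gives 5>0]
(C,Q): NE
(D,P): not NE [P2→Q gives 12>9]
(D,Q): not NE [P1→C gives 9>8]

NE set: (A,Q), (C,Q)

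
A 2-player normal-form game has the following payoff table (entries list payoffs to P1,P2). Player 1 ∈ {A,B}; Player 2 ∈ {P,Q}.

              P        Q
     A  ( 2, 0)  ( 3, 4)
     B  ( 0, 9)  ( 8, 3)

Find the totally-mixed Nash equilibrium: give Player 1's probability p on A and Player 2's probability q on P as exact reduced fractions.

P1 indiff ⇒ q·2+(1-q)·3 = q·0+(1-q)·8 ⇒ q(2) = (1-q)(5) ⇒ q = 5/7
P2 indiff ⇒ p·0+(1-p)·9 = p·4+(1-p)·3 ⇒ p(-4) = (1-p)(-6) ⇒ p = 3/5

(p,q) = (3/5, 5/7)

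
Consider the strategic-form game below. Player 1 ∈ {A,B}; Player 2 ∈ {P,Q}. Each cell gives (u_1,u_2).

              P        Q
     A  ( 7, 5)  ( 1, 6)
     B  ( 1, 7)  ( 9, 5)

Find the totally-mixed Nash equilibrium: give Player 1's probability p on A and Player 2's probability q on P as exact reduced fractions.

P1 indiff ⇒ q·7+(1-q)·1 = q·1+(1-q)·9 ⇒ q(6) = (1-q)(8) ⇒ q = 4/7
P2 indiff ⇒ p·5+(1-p)·7 = p·6+(1-p)·5 ⇒ p(-1) = (1-p)(-2) ⇒ p = 2/3

p=2/3, q=4/7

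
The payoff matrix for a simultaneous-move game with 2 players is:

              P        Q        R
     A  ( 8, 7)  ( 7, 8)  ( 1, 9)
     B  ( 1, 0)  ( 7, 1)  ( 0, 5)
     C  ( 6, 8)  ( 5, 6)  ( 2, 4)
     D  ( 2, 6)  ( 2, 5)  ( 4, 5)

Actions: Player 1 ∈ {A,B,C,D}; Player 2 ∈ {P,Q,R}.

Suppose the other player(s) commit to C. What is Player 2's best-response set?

argmax u_2 = {P}

u_2(P vs C) = 8
u_2(Q vs C) = 6
u_2(R vs C) = 4
max payoff 8 at {P}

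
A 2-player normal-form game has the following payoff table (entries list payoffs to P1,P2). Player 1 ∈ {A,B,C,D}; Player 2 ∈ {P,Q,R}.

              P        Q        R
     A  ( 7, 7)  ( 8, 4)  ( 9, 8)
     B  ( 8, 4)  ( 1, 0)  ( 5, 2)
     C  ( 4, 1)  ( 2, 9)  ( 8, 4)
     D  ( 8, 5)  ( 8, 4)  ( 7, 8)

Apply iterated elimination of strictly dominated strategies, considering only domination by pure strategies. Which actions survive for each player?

Remaining: P1:{A,B,D} P2:{P,R}

P1 drop C (A beats it: P:7>4 Q:8>2 R:9>8)
P2 drop Q (P beats it: A:7>4 B:4>0 D:5>4)
P1→{A,B,D} P2→{P,R}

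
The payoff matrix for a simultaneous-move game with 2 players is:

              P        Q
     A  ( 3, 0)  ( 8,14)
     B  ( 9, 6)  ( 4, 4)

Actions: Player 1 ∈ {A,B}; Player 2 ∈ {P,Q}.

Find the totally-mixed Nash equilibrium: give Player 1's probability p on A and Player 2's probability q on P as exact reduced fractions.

P1 indiff ⇒ q·3+(1-q)·8 = q·9+(1-q)·4 ⇒ q(-6) = (1-q)(-4) ⇒ q = 2/5
P2 indiff ⇒ p·0+(1-p)·6 = p·14+(1-p)·4 ⇒ p(-14) = (1-p)(-2) ⇒ p = 1/8

P1 mixes 1/8 on A; P2 mixes 2/5 on P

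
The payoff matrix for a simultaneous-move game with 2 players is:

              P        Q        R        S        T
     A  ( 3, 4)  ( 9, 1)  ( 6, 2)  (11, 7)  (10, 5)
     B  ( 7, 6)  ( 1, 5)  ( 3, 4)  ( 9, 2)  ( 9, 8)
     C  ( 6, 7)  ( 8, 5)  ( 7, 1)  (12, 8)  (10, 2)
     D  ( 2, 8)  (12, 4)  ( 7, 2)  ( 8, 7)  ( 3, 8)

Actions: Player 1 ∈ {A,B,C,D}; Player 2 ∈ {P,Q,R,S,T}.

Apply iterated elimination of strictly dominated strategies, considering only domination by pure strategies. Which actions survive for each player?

Remaining: P1:{A,B,C} P2:{P,S,T}

P2 drop Q (P beats it: A:4>1 B:6>5 C:7>5 D:8>4)
P2 drop R (P beats it: A:4>2 B:6>4 C:7>1 D:8>2)
P1 drop D (A beats it: P:3>2 S:11>8 T:10>3)
P1→{A,B,C} P2→{P,S,T}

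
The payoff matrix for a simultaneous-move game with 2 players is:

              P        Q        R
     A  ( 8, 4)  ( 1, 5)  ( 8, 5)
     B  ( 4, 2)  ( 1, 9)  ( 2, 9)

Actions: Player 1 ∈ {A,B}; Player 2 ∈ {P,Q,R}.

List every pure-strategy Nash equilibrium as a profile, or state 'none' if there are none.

PSNE = {(A,Q), (A,R), (B,Q)}

(A,P): not NE [P2→R gives 5>4]
(A,Q): NE
(A,R): NE
(B,P): not NE [P1→A gives 8>4; P2→R gives 9>2]
(B,Q): NE
(B,R): not NE [P1→A gives 8>2]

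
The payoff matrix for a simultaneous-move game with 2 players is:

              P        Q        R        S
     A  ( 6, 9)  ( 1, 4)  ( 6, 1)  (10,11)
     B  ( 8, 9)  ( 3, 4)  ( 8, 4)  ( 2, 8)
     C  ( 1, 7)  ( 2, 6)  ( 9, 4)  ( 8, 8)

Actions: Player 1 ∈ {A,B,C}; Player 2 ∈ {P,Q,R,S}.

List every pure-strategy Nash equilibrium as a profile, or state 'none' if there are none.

Nash profiles: (A,S), (B,P)

(A,P): not NE [P1→B gives 8>6; P2→S gives 11>9]
(A,Q): not NE [P1→B gives 3>1; P2→S gives 11>4]
(A,R): not NE [P1→C gives 9>6; P2→S gives 11>1]
(A,S): NE
(B,P): NE
(B,Q): not NE [P2→P gives 9>4]
(B,R): not NE [P1→C gives 9>8; P2→P gives 9>4]
(B,S): not NE [P1→A gives 10>2; P2→P gives 9>8]
(C,P): not NE [P1→B gives 8>1; P2→S gives 8>7]
(C,Q): not NE [P1→B gives 3>2; P2→S gives 8>6]
(C,R): not NE [P2→S gives 8>4]
(C,S): not NE [P1→A gives 10>8]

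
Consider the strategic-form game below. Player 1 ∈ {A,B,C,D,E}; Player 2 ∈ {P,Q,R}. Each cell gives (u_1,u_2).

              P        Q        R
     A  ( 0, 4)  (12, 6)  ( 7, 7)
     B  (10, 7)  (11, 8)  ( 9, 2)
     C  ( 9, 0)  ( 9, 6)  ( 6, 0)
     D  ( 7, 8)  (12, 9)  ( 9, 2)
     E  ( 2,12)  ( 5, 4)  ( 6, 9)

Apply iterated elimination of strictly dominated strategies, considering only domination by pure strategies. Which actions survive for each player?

Remaining: P1:{A,B,D} P2:{Q,R}

P1 drop C (B beats it: P:10>9 Q:11>9 R:9>6)
P1 drop E (B beats it: P:10>2 Q:11>5 R:9>6)
P2 drop P (Q beats it: A:6>4 B:8>7 D:9>8)
P1→{A,B,D} P2→{Q,R}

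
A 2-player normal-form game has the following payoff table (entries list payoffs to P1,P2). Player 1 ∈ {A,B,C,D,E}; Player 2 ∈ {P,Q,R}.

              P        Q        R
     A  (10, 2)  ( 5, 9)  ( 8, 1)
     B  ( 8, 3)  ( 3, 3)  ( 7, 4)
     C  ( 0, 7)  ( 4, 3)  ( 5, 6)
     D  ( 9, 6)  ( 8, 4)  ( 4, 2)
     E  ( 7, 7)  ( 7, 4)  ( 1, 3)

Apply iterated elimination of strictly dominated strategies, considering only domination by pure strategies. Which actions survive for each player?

P1 drop B (A beats it: P:10>8 Q:5>3 R:8>7)
P1 drop C (A beats it: P:10>0 Q:5>4 R:8>5)
P1 drop E (D beats it: P:9>7 Q:8>7 R:4>1)
P2 drop R (P beats it: A:2>1 D:6>2)
P1→{A,D} P2→{P,Q}

Remaining: P1:{A,D} P2:{P,Q}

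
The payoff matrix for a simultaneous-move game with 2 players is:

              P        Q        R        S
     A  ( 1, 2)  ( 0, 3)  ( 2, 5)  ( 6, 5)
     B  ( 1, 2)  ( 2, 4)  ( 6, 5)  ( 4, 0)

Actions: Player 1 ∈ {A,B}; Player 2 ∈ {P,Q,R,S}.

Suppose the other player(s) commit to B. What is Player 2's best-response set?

u_2(P vs B) = 2
u_2(Q vs B) = 4
u_2(R vs B) = 5
u_2(S vs B) = 0
max payoff 5 at {R}

P2 best: {R}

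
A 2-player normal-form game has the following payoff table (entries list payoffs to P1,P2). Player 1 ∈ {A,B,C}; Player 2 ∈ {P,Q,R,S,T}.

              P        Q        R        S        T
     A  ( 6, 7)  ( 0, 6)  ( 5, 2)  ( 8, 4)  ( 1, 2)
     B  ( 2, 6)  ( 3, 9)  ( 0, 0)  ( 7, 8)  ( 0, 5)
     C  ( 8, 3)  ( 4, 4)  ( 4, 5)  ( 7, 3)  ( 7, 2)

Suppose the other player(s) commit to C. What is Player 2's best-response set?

argmax u_2 = {R}

u_2(P vs C) = 3
u_2(Q vs C) = 4
u_2(R vs C) = 5
u_2(S vs C) = 3
u_2(T vs C) = 2
max payoff 5 at {R}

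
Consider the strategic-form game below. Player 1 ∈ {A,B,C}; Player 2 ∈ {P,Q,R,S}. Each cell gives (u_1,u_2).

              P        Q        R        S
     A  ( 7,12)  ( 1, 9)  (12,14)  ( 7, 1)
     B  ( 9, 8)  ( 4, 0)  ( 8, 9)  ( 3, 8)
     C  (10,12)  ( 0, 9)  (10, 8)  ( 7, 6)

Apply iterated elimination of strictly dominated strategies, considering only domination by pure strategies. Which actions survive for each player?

P2 drop Q (P beats it: A:12>9 B:8>0 C:12>9)
P1 drop B (C beats it: P:10>9 R:10>8 S:7>3)
P2 drop S (P beats it: A:12>1 C:12>6)
P1→{A,C} P2→{P,R}

Remaining: P1:{A,C} P2:{P,R}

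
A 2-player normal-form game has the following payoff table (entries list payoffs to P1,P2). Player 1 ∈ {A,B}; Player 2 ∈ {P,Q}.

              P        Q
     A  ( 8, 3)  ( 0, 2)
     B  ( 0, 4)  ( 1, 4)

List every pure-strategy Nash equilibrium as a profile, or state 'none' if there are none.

Nash profiles: (A,P), (B,Q)

(A,P): NE
(A,Q): not NE [P1→B gives 1>0; P2→P gives 3>2]
(B,P): not NE [P1→A gives 8>0]
(B,Q): NE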